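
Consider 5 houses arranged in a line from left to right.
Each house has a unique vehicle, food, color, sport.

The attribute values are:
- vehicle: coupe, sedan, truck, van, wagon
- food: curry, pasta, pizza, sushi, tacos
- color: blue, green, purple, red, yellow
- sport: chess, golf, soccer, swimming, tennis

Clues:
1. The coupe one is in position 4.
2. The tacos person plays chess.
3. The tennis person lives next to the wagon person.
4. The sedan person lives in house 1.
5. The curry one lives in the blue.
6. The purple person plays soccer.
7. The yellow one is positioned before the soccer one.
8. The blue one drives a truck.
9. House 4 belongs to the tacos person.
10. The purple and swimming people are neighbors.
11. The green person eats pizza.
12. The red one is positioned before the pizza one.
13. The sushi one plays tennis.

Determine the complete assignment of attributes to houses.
Solution:

House | Vehicle | Food | Color | Sport
--------------------------------------
  1   | sedan | sushi | yellow | tennis
  2   | wagon | pasta | purple | soccer
  3   | truck | curry | blue | swimming
  4   | coupe | tacos | red | chess
  5   | van | pizza | green | golf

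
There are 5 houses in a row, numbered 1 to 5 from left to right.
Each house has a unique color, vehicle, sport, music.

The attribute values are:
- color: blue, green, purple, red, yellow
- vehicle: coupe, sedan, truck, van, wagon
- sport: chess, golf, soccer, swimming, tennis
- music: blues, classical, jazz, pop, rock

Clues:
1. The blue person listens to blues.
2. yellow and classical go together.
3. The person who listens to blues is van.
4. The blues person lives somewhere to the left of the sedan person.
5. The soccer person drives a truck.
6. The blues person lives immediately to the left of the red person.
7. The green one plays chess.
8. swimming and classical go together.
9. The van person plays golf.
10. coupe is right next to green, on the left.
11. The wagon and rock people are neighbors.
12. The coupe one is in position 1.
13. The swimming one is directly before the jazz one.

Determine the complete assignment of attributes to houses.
Solution:

House | Color | Vehicle | Sport | Music
---------------------------------------
  1   | yellow | coupe | swimming | classical
  2   | green | wagon | chess | jazz
  3   | purple | truck | soccer | rock
  4   | blue | van | golf | blues
  5   | red | sedan | tennis | pop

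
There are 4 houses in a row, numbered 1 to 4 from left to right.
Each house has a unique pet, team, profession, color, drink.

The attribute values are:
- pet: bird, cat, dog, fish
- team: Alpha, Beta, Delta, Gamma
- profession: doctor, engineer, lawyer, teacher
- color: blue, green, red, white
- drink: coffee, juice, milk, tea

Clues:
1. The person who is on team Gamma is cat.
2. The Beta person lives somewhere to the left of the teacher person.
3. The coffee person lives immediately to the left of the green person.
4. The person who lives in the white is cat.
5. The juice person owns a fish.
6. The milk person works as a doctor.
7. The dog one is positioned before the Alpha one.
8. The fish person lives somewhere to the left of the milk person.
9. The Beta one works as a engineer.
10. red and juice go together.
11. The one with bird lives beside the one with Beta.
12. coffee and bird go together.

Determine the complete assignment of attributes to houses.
Solution:

House | Pet | Team | Profession | Color | Drink
-----------------------------------------------
  1   | bird | Delta | lawyer | blue | coffee
  2   | dog | Beta | engineer | green | tea
  3   | fish | Alpha | teacher | red | juice
  4   | cat | Gamma | doctor | white | milk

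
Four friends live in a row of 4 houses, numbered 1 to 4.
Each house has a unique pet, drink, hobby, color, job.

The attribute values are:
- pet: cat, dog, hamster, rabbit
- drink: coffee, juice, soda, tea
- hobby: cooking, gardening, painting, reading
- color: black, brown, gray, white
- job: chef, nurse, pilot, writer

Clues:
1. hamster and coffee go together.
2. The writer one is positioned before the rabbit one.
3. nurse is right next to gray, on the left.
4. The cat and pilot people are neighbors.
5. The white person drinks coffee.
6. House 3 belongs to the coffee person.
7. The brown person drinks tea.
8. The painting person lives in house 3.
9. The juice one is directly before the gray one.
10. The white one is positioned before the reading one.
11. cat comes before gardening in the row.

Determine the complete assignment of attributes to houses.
Solution:

House | Pet | Drink | Hobby | Color | Job
-----------------------------------------
  1   | cat | juice | cooking | black | nurse
  2   | dog | soda | gardening | gray | pilot
  3   | hamster | coffee | painting | white | writer
  4   | rabbit | tea | reading | brown | chef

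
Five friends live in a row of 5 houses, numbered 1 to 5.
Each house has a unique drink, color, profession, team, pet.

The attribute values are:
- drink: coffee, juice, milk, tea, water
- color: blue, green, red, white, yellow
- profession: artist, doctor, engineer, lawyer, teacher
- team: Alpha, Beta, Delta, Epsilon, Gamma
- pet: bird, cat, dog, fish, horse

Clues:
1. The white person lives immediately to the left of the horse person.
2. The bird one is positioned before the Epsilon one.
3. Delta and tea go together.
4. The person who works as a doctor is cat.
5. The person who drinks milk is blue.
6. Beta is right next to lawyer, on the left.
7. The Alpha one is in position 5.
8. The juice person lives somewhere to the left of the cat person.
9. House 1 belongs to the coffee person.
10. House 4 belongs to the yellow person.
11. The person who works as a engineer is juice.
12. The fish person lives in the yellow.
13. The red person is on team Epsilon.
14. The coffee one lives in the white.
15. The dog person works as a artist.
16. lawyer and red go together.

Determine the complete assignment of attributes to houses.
Solution:

House | Drink | Color | Profession | Team | Pet
-----------------------------------------------
  1   | coffee | white | teacher | Beta | bird
  2   | water | red | lawyer | Epsilon | horse
  3   | tea | green | artist | Delta | dog
  4   | juice | yellow | engineer | Gamma | fish
  5   | milk | blue | doctor | Alpha | cat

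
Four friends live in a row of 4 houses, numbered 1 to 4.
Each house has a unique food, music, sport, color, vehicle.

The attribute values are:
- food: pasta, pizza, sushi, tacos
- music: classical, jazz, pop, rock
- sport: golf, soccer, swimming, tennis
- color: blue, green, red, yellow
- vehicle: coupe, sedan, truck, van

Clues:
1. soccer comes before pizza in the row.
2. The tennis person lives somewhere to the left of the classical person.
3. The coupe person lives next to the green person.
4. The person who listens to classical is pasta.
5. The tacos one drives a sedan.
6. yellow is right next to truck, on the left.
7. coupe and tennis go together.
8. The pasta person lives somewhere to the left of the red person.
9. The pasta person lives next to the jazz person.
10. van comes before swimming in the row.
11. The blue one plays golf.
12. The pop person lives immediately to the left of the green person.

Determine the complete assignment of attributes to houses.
Solution:

House | Food | Music | Sport | Color | Vehicle
----------------------------------------------
  1   | sushi | pop | tennis | yellow | coupe
  2   | pasta | classical | soccer | green | truck
  3   | pizza | jazz | golf | blue | van
  4   | tacos | rock | swimming | red | sedan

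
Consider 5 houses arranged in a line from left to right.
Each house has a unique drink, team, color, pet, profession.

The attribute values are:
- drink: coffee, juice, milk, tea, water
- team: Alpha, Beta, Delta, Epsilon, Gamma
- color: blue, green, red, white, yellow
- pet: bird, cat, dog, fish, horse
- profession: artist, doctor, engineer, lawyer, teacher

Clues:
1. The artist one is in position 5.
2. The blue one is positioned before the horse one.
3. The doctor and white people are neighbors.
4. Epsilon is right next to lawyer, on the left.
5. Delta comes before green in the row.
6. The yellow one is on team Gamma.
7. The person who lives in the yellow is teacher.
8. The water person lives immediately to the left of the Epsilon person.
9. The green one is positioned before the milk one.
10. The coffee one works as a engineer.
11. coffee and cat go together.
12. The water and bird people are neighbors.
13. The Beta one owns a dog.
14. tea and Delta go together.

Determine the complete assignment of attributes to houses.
Solution:

House | Drink | Team | Color | Pet | Profession
-----------------------------------------------
  1   | water | Gamma | yellow | fish | teacher
  2   | juice | Epsilon | blue | bird | doctor
  3   | tea | Delta | white | horse | lawyer
  4   | coffee | Alpha | green | cat | engineer
  5   | milk | Beta | red | dog | artist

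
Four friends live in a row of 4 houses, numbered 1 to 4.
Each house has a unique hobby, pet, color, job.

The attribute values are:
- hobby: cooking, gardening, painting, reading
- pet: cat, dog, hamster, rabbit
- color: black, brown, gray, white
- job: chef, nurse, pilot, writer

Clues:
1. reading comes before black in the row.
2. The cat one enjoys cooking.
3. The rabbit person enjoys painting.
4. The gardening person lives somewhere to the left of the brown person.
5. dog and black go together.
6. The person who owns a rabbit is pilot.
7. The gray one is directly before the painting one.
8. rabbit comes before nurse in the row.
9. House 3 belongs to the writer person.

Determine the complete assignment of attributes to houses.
Solution:

House | Hobby | Pet | Color | Job
---------------------------------
  1   | reading | hamster | gray | chef
  2   | painting | rabbit | white | pilot
  3   | gardening | dog | black | writer
  4   | cooking | cat | brown | nurse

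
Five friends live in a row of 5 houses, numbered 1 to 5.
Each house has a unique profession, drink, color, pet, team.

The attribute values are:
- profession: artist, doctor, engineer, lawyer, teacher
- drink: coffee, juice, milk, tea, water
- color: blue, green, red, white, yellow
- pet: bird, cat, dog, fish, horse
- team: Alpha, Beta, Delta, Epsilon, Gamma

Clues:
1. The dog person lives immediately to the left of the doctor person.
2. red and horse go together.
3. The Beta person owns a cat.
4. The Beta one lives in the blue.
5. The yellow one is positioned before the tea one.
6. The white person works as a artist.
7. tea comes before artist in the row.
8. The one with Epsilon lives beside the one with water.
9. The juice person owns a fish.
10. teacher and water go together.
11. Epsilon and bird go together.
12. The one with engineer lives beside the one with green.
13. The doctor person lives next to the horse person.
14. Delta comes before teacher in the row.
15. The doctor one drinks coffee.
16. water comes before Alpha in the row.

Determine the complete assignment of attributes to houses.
Solution:

House | Profession | Drink | Color | Pet | Team
-----------------------------------------------
  1   | engineer | milk | yellow | dog | Delta
  2   | doctor | coffee | green | bird | Epsilon
  3   | teacher | water | red | horse | Gamma
  4   | lawyer | tea | blue | cat | Beta
  5   | artist | juice | white | fish | Alpha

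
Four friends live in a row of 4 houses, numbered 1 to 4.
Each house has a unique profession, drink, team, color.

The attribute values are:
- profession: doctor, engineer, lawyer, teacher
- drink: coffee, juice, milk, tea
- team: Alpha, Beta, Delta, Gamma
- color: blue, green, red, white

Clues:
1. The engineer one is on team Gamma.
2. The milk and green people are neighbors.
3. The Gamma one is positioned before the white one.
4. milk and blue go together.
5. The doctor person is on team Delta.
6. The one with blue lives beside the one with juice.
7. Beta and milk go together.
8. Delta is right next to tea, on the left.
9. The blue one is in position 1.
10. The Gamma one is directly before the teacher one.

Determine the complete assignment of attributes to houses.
Solution:

House | Profession | Drink | Team | Color
-----------------------------------------
  1   | lawyer | milk | Beta | blue
  2   | doctor | juice | Delta | green
  3   | engineer | tea | Gamma | red
  4   | teacher | coffee | Alpha | white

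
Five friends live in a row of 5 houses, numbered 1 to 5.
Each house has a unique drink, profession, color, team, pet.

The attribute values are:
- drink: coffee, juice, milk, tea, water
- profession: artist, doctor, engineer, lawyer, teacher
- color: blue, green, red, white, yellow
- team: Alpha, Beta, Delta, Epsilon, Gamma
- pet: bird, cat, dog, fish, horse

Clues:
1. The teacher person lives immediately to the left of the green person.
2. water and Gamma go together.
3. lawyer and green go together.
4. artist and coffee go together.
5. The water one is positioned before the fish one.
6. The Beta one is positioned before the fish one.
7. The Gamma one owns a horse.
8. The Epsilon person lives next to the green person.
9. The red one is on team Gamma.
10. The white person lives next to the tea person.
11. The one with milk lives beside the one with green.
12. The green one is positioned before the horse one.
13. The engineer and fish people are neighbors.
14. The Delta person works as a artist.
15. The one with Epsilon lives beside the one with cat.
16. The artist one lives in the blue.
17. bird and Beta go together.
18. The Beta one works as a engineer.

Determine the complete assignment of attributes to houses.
Solution:

House | Drink | Profession | Color | Team | Pet
-----------------------------------------------
  1   | milk | teacher | white | Epsilon | dog
  2   | tea | lawyer | green | Alpha | cat
  3   | water | doctor | red | Gamma | horse
  4   | juice | engineer | yellow | Beta | bird
  5   | coffee | artist | blue | Delta | fish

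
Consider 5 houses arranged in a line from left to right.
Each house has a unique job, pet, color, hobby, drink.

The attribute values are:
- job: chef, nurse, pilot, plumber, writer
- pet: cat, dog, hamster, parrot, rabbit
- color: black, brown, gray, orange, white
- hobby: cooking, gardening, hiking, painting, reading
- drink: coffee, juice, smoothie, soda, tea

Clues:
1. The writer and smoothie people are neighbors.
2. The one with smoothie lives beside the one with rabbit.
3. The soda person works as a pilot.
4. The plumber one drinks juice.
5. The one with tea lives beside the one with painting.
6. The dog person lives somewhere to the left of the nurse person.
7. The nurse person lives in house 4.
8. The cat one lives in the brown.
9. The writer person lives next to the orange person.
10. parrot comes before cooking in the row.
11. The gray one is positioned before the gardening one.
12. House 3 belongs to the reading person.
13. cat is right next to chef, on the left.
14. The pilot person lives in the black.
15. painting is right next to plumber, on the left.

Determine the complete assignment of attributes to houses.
Solution:

House | Job | Pet | Color | Hobby | Drink
-----------------------------------------
  1   | writer | cat | brown | hiking | tea
  2   | chef | dog | orange | painting | smoothie
  3   | plumber | rabbit | gray | reading | juice
  4   | nurse | parrot | white | gardening | coffee
  5   | pilot | hamster | black | cooking | soda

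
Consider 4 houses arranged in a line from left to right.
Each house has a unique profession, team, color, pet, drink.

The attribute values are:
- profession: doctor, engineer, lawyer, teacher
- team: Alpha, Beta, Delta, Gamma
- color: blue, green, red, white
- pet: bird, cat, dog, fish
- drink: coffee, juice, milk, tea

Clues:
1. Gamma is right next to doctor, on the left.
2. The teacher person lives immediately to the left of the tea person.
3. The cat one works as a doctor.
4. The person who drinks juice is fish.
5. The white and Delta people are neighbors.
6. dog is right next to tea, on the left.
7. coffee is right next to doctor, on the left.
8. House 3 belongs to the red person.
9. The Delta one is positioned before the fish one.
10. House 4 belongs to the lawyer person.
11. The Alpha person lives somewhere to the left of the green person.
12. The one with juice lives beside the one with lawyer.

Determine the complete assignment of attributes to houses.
Solution:

House | Profession | Team | Color | Pet | Drink
-----------------------------------------------
  1   | teacher | Gamma | white | dog | coffee
  2   | doctor | Delta | blue | cat | tea
  3   | engineer | Alpha | red | fish | juice
  4   | lawyer | Beta | green | bird | milk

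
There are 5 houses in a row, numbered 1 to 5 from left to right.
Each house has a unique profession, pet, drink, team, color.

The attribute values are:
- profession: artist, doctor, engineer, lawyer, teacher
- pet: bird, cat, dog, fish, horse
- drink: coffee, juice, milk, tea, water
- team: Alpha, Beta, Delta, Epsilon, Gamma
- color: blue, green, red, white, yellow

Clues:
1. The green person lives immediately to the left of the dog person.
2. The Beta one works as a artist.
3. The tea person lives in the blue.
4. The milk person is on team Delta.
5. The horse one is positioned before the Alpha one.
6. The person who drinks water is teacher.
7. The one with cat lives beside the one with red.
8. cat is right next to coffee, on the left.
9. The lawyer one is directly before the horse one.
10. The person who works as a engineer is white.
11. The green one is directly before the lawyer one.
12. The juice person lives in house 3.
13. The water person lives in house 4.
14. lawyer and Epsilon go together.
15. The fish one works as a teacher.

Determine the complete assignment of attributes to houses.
Solution:

House | Profession | Pet | Drink | Team | Color
-----------------------------------------------
  1   | doctor | cat | milk | Delta | green
  2   | lawyer | dog | coffee | Epsilon | red
  3   | engineer | horse | juice | Gamma | white
  4   | teacher | fish | water | Alpha | yellow
  5   | artist | bird | tea | Beta | blue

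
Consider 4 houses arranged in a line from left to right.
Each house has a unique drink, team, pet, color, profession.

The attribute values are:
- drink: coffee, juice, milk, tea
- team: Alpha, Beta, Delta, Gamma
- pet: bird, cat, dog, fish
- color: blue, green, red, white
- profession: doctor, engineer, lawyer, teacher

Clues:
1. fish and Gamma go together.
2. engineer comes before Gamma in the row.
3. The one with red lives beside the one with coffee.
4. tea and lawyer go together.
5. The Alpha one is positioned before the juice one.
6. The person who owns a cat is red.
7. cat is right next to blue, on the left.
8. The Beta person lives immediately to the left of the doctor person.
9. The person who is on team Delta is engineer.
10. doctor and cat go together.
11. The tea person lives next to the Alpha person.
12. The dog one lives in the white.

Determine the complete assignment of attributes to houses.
Solution:

House | Drink | Team | Pet | Color | Profession
-----------------------------------------------
  1   | tea | Beta | dog | white | lawyer
  2   | milk | Alpha | cat | red | doctor
  3   | coffee | Delta | bird | blue | engineer
  4   | juice | Gamma | fish | green | teacher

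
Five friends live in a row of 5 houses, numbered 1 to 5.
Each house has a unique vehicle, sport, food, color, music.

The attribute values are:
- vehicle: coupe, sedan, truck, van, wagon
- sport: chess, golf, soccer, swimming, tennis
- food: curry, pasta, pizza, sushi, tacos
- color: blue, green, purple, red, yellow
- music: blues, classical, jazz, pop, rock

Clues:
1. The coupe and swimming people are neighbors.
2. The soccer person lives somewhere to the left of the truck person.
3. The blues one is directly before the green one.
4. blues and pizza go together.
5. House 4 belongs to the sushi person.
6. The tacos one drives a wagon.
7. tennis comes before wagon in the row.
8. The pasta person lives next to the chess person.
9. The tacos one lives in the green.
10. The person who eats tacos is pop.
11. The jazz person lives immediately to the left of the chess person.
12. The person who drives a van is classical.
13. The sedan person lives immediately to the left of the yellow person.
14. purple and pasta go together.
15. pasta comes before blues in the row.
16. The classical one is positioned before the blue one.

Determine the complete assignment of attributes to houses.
Solution:

House | Vehicle | Sport | Food | Color | Music
----------------------------------------------
  1   | sedan | tennis | pasta | purple | jazz
  2   | coupe | chess | pizza | yellow | blues
  3   | wagon | swimming | tacos | green | pop
  4   | van | soccer | sushi | red | classical
  5   | truck | golf | curry | blue | rock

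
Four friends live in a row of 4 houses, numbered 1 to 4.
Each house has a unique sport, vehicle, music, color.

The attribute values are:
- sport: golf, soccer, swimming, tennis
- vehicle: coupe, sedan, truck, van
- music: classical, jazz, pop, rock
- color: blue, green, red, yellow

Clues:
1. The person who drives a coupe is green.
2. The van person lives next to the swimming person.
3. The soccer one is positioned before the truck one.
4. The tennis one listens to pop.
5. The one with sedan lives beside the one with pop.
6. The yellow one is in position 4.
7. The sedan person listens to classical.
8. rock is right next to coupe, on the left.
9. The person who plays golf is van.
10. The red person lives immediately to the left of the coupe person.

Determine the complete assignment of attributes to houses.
Solution:

House | Sport | Vehicle | Music | Color
---------------------------------------
  1   | golf | van | rock | red
  2   | swimming | coupe | jazz | green
  3   | soccer | sedan | classical | blue
  4   | tennis | truck | pop | yellow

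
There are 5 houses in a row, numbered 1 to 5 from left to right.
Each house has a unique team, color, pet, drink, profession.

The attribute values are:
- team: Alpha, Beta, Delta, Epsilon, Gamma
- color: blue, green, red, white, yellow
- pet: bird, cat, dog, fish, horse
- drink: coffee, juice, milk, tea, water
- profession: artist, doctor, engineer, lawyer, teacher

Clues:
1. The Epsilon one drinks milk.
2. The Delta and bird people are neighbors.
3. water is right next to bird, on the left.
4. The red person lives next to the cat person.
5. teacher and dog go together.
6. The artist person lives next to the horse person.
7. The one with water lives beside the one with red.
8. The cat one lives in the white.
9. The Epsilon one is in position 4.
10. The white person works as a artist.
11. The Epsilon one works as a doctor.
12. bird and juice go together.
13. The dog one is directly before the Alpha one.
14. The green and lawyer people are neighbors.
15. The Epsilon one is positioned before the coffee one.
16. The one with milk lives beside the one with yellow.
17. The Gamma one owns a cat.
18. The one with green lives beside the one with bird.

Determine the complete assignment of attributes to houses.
Solution:

House | Team | Color | Pet | Drink | Profession
-----------------------------------------------
  1   | Delta | green | dog | water | teacher
  2   | Alpha | red | bird | juice | lawyer
  3   | Gamma | white | cat | tea | artist
  4   | Epsilon | blue | horse | milk | doctor
  5   | Beta | yellow | fish | coffee | engineer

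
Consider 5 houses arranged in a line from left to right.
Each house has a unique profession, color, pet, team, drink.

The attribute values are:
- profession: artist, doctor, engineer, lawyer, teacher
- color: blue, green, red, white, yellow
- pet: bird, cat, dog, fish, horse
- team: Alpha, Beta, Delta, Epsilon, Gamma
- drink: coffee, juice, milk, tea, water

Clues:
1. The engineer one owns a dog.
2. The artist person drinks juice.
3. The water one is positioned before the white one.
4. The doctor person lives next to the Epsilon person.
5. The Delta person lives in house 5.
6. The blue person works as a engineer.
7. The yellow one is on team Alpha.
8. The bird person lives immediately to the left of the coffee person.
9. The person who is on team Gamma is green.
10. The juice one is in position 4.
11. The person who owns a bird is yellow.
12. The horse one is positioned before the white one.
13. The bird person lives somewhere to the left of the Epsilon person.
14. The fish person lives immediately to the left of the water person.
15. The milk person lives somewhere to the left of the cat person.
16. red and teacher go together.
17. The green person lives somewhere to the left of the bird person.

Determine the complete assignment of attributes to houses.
Solution:

House | Profession | Color | Pet | Team | Drink
-----------------------------------------------
  1   | lawyer | green | fish | Gamma | milk
  2   | doctor | yellow | bird | Alpha | water
  3   | teacher | red | horse | Epsilon | coffee
  4   | artist | white | cat | Beta | juice
  5   | engineer | blue | dog | Delta | tea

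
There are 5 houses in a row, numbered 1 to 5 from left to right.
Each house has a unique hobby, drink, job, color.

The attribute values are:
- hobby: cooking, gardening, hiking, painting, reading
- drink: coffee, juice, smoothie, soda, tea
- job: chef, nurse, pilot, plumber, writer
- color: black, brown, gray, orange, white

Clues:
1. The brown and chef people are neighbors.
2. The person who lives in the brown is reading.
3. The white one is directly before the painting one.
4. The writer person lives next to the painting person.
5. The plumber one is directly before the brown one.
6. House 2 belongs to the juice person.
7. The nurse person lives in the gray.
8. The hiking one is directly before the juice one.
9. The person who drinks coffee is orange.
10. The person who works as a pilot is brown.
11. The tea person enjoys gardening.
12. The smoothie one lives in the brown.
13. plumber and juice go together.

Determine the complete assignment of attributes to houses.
Solution:

House | Hobby | Drink | Job | Color
-----------------------------------
  1   | hiking | soda | writer | white
  2   | painting | juice | plumber | black
  3   | reading | smoothie | pilot | brown
  4   | cooking | coffee | chef | orange
  5   | gardening | tea | nurse | gray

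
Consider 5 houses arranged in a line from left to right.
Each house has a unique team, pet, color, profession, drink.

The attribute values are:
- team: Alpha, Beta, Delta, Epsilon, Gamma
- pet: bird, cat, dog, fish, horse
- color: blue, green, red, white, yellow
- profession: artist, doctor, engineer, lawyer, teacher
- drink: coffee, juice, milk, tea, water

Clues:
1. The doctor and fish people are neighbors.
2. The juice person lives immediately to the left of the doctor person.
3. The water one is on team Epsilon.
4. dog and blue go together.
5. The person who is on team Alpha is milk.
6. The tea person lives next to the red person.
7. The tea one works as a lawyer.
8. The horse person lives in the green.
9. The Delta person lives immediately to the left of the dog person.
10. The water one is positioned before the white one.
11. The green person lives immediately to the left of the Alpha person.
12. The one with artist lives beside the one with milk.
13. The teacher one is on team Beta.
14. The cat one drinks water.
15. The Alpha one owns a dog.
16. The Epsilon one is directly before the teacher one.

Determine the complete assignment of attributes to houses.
Solution:

House | Team | Pet | Color | Profession | Drink
-----------------------------------------------
  1   | Delta | horse | green | artist | juice
  2   | Alpha | dog | blue | doctor | milk
  3   | Gamma | fish | yellow | lawyer | tea
  4   | Epsilon | cat | red | engineer | water
  5   | Beta | bird | white | teacher | coffee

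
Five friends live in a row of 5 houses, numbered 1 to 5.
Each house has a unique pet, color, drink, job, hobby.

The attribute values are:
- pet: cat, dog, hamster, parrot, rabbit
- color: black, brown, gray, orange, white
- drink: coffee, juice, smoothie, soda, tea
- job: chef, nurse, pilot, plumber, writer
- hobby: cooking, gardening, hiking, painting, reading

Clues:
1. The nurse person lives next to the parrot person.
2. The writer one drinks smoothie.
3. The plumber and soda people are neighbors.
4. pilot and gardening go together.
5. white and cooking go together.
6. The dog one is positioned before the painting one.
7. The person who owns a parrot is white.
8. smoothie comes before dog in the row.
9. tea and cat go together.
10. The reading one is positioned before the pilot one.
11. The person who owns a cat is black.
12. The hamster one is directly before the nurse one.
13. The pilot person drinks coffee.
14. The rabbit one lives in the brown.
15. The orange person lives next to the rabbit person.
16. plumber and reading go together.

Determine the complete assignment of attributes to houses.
Solution:

House | Pet | Color | Drink | Job | Hobby
-----------------------------------------
  1   | hamster | orange | juice | plumber | reading
  2   | rabbit | brown | soda | nurse | hiking
  3   | parrot | white | smoothie | writer | cooking
  4   | dog | gray | coffee | pilot | gardening
  5   | cat | black | tea | chef | painting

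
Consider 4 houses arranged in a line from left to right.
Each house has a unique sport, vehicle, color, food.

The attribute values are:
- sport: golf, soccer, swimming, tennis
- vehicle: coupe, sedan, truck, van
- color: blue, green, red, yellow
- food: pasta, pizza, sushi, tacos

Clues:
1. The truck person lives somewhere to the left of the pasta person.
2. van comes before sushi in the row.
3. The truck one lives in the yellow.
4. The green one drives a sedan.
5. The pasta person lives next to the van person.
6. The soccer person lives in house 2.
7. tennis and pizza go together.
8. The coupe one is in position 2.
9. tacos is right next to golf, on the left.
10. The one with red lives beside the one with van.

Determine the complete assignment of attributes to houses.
Solution:

House | Sport | Vehicle | Color | Food
--------------------------------------
  1   | tennis | truck | yellow | pizza
  2   | soccer | coupe | red | pasta
  3   | swimming | van | blue | tacos
  4   | golf | sedan | green | sushi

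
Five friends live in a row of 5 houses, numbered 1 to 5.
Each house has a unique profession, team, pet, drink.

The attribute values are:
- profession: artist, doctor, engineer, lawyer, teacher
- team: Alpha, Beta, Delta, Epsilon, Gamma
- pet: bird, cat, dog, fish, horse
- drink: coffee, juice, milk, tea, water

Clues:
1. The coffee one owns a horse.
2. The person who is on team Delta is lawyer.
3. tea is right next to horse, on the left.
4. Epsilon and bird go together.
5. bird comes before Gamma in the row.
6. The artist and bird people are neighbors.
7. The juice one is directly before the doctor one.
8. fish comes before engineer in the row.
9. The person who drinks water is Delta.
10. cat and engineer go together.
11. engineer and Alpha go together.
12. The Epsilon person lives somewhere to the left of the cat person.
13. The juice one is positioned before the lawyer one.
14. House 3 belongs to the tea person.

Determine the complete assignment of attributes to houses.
Solution:

House | Profession | Team | Pet | Drink
---------------------------------------
  1   | artist | Beta | fish | juice
  2   | doctor | Epsilon | bird | milk
  3   | engineer | Alpha | cat | tea
  4   | teacher | Gamma | horse | coffee
  5   | lawyer | Delta | dog | water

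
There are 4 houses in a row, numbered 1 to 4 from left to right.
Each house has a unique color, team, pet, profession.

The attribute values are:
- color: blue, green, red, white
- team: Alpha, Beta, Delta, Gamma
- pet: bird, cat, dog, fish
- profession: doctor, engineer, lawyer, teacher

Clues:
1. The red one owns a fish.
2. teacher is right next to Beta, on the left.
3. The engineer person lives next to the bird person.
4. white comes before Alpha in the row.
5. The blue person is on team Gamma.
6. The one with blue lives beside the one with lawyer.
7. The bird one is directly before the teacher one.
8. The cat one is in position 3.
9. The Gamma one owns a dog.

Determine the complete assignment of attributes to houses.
Solution:

House | Color | Team | Pet | Profession
---------------------------------------
  1   | blue | Gamma | dog | engineer
  2   | white | Delta | bird | lawyer
  3   | green | Alpha | cat | teacher
  4   | red | Beta | fish | doctor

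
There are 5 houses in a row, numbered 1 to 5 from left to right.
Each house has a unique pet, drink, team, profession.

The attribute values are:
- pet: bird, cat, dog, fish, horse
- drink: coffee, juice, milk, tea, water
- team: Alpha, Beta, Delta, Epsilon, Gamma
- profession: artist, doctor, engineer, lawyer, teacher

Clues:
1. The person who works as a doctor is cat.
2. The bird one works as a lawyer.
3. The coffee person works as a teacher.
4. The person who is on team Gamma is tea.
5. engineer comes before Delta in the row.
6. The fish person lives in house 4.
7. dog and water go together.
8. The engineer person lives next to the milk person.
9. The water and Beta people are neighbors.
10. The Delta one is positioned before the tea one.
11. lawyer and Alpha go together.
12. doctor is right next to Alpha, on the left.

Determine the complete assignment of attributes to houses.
Solution:

House | Pet | Drink | Team | Profession
---------------------------------------
  1   | dog | water | Epsilon | engineer
  2   | cat | milk | Beta | doctor
  3   | bird | juice | Alpha | lawyer
  4   | fish | coffee | Delta | teacher
  5   | horse | tea | Gamma | artist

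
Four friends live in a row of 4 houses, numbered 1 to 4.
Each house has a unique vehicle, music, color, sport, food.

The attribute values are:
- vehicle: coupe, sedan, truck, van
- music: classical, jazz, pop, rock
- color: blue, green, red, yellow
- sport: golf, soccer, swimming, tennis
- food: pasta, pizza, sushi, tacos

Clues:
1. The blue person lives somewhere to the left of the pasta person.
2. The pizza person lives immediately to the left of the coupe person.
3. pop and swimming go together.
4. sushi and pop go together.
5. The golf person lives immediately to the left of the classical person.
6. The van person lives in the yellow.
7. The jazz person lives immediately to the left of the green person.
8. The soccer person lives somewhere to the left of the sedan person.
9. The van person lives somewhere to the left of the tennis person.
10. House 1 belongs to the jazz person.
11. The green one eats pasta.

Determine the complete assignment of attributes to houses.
Solution:

House | Vehicle | Music | Color | Sport | Food
----------------------------------------------
  1   | truck | jazz | blue | golf | pizza
  2   | coupe | classical | green | soccer | pasta
  3   | van | pop | yellow | swimming | sushi
  4   | sedan | rock | red | tennis | tacos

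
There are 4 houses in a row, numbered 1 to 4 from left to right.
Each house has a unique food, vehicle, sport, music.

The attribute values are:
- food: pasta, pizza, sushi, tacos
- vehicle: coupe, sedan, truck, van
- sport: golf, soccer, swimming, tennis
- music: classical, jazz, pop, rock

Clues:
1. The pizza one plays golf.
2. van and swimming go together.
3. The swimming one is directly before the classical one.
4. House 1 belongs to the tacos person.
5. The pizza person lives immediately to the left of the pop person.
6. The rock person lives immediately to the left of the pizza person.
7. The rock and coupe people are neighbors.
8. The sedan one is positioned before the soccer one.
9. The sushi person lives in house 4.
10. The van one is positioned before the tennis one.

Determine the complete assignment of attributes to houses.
Solution:

House | Food | Vehicle | Sport | Music
--------------------------------------
  1   | tacos | van | swimming | rock
  2   | pizza | coupe | golf | classical
  3   | pasta | sedan | tennis | pop
  4   | sushi | truck | soccer | jazz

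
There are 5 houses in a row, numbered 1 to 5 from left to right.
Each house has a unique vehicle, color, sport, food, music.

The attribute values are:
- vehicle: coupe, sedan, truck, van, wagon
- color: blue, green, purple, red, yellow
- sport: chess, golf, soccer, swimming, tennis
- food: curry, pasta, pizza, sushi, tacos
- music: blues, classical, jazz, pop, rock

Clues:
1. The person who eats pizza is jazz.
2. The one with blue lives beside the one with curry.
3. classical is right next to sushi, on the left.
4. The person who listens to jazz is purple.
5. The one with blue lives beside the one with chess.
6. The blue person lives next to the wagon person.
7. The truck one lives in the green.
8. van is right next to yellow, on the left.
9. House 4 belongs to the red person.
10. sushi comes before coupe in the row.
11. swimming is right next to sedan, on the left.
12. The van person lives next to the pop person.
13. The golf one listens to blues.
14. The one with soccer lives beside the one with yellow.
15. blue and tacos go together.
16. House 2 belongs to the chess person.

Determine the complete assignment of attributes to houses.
Solution:

House | Vehicle | Color | Sport | Food | Music
----------------------------------------------
  1   | van | blue | soccer | tacos | rock
  2   | wagon | yellow | chess | curry | pop
  3   | truck | green | swimming | pasta | classical
  4   | sedan | red | golf | sushi | blues
  5   | coupe | purple | tennis | pizza | jazz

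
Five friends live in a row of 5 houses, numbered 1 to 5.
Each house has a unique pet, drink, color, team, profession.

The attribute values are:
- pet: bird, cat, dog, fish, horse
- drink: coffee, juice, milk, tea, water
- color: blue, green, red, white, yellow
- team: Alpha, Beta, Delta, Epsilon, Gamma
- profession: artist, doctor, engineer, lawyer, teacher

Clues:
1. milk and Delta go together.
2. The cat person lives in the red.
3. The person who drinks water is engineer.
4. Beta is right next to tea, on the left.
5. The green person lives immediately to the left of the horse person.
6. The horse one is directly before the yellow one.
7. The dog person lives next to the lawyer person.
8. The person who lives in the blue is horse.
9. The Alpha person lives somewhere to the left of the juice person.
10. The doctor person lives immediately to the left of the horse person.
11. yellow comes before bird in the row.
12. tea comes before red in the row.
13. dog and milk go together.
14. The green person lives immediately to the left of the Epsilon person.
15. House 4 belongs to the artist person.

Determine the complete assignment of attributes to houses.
Solution:

House | Pet | Drink | Color | Team | Profession
-----------------------------------------------
  1   | dog | milk | green | Delta | doctor
  2   | horse | coffee | blue | Epsilon | lawyer
  3   | fish | water | yellow | Beta | engineer
  4   | bird | tea | white | Alpha | artist
  5   | cat | juice | red | Gamma | teacher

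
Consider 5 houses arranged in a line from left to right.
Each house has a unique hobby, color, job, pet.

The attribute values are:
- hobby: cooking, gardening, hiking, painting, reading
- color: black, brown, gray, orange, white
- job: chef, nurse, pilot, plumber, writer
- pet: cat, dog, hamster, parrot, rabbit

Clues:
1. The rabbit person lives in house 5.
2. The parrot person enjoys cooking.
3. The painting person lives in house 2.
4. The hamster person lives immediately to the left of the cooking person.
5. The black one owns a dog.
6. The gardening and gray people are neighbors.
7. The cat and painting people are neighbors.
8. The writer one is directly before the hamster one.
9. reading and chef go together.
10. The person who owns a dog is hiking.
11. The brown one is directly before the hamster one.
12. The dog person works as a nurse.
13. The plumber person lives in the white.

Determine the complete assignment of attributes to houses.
Solution:

House | Hobby | Color | Job | Pet
---------------------------------
  1   | gardening | brown | writer | cat
  2   | painting | gray | pilot | hamster
  3   | cooking | white | plumber | parrot
  4   | hiking | black | nurse | dog
  5   | reading | orange | chef | rabbit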